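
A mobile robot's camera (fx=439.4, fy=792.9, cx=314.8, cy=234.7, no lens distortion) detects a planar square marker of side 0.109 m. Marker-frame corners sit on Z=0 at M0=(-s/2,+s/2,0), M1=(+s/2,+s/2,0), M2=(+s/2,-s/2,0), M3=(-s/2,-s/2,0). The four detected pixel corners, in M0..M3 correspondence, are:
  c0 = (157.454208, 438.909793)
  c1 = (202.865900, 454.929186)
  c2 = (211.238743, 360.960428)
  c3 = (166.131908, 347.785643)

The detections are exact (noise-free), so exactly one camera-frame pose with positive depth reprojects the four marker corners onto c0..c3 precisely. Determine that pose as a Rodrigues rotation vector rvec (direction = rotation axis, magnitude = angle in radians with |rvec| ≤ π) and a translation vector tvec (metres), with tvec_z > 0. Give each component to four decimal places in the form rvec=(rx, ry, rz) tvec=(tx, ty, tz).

rvec=(-0.1218, 0.2449, 0.1234) tvec=(-0.2798, 0.1964, 0.9407)

Intrinsics K: fx=439.4, fy=792.9, cx=314.8, cy=234.7
Marker side s = 0.109 m; corners in marker frame (Z=0):
  M0 = (-0.0545, +0.0545, 0)
  M1 = (+0.0545, +0.0545, 0)
  M2 = (+0.0545, -0.0545, 0)
  M3 = (-0.0545, -0.0545, 0)
Detected image corners:
  c0 = (157.454208, 438.909793) px
  c1 = (202.865900, 454.929186) px
  c2 = (211.238743, 360.960428) px
  c3 = (166.131908, 347.785643) px
Planar DLT: solve 8×8 A·h = b for H (H[2,2]=1):
  H  [+366.45467 -98.81486 +184.12254]
  H  [+27.91220 +804.15067 +400.25966]
  H  [-0.26439 -0.11160 +1.00000]
B = K⁻¹H; ‖b₁‖=1.063078, ‖b₂‖=1.063078; λ = 2/(‖b₁‖+‖b₂‖) = 0.940665, sign → tz>0 ⇒ λ=+0.940665
r₁ = λ·B[:,0] = (+0.96268,+0.10673,-0.24870); r₂ = λ·B[:,1] = (-0.13633,+0.98509,-0.10498)
r₃ = r₁×r₂ = (+0.23379,+0.13497,+0.96287); SVD([r₁ r₂ r₃]) → R = UVᵀ:
  R  [+0.96268 -0.13633 +0.23379]
  R  [+0.10673 +0.98509 +0.13497]
  R  [-0.24870 -0.10498 +0.96287]
t = (-0.27975, +0.19641, +0.94066) m
tr R = 2.910641; θ = arccos((tr R − 1)/2) = 0.300053 rad = 17.192°
axis k = ((R−Rᵀ)₃₂, (R−Rᵀ)₁₃, (R−Rᵀ)₂₁) / (2 sinθ) = (-0.405895, +0.816200, +0.411177)
rvec = θ·k = (-0.121790, +0.244904, +0.123375)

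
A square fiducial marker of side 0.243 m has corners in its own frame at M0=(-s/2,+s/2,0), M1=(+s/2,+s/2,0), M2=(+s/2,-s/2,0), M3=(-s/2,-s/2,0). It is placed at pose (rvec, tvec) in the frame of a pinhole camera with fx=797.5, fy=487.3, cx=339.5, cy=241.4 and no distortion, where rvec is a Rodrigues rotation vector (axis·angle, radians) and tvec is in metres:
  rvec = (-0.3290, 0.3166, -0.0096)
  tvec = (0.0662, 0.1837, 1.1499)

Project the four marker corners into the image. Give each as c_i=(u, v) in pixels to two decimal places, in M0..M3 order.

c0=(301.71, 371.31) c1=(470.63, 373.59) c2=(468.85, 267.35) c3=(310.73, 271.62)

Intrinsics K: fx=797.5, fy=487.3, cx=339.5, cy=241.4
Marker side s = 0.243 m; corners in marker frame (Z=0):
  M0 = (-0.1215, +0.1215, 0)
  M1 = (+0.1215, +0.1215, 0)
  M2 = (+0.1215, -0.1215, 0)
  M3 = (-0.1215, -0.1215, 0)
rvec = (-0.3290, 0.3166, -0.0096), |rvec| = θ = 0.45669 rad = 26.167°
Rodrigues: sinθ=0.44098, 1−cosθ=0.10248; R = I + sinθ·[k]× + (1−cosθ)·[k]×²:
    [+0.95070 -0.04191 +0.30726]
    [-0.06045 +0.94677 +0.31619]
    [-0.30416 -0.31918 +0.89756]
t = (0.0662, 0.1837, 1.1499) m
M0: Pc = R·M0+t = (-0.05440, +0.30608, +1.14808); u = 797.5·(-0.05440)/1.14808 + 339.5 = 301.7097, v = 487.3·(+0.30608)/1.14808 + 241.4 = 371.3143
M1: Pc = R·M1+t = (+0.17662, +0.29139, +1.07417); u = 797.5·(+0.17662)/1.07417 + 339.5 = 470.6277, v = 487.3·(+0.29139)/1.07417 + 241.4 = 373.5893
M2: Pc = R·M2+t = (+0.18680, +0.06132, +1.15172); u = 797.5·(+0.18680)/1.15172 + 339.5 = 468.8495, v = 487.3·(+0.06132)/1.15172 + 241.4 = 267.3459
M3: Pc = R·M3+t = (-0.04422, +0.07601, +1.22563); u = 797.5·(-0.04422)/1.22563 + 339.5 = 310.7281, v = 487.3·(+0.07601)/1.22563 + 241.4 = 271.6218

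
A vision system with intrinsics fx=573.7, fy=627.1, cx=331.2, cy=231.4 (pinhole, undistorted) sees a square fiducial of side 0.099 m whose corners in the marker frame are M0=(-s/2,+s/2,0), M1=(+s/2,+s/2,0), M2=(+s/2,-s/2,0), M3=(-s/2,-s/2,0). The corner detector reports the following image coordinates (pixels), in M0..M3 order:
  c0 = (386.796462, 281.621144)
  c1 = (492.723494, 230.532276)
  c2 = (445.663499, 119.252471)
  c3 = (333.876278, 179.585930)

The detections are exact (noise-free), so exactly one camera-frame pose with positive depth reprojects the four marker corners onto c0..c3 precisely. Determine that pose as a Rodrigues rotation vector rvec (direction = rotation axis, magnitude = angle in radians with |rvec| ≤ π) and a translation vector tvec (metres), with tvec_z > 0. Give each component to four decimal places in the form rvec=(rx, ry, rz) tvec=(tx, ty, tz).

Intrinsics K: fx=573.7, fy=627.1, cx=331.2, cy=231.4
Marker side s = 0.099 m; corners in marker frame (Z=0):
  M0 = (-0.0495, +0.0495, 0)
  M1 = (+0.0495, +0.0495, 0)
  M2 = (+0.0495, -0.0495, 0)
  M3 = (-0.0495, -0.0495, 0)
Detected image corners:
  c0 = (386.796462, 281.621144) px
  c1 = (492.723494, 230.532276) px
  c2 = (445.663499, 119.252471) px
  c3 = (333.876278, 179.585930) px
Planar DLT: solve 8×8 A·h = b for H (H[2,2]=1):
  H  [+900.58725 +822.05180 +414.42351]
  H  [-657.69613 +1230.91188 +205.41948]
  H  [-0.47705 +0.76285 +1.00000]
B = K⁻¹H; ‖b₁‖=2.096188, ‖b₂‖=2.096188; λ = 2/(‖b₁‖+‖b₂‖) = 0.477056, sign → tz>0 ⇒ λ=+0.477056
r₁ = λ·B[:,0] = (+0.88026,-0.41636,-0.22758); r₂ = λ·B[:,1] = (+0.47348,+0.80211,+0.36392)
r₃ = r₁×r₂ = (+0.03102,-0.42810,+0.90320); SVD([r₁ r₂ r₃]) → R = UVᵀ:
  R  [+0.88026 +0.47348 +0.03102]
  R  [-0.41636 +0.80211 -0.42810]
  R  [-0.22758 +0.36392 +0.90320]
t = (+0.06920, -0.01976, +0.47706) m
tr R = 2.585568; θ = arccos((tr R − 1)/2) = 0.655433 rad = 37.554°
axis k = ((R−Rᵀ)₃₂, (R−Rᵀ)₁₃, (R−Rᵀ)₂₁) / (2 sinθ) = (+0.649726, +0.212140, -0.729967)
rvec = θ·k = (+0.425852, +0.139044, -0.478444)

rvec=(0.4259, 0.1390, -0.4784) tvec=(0.0692, -0.0198, 0.4771)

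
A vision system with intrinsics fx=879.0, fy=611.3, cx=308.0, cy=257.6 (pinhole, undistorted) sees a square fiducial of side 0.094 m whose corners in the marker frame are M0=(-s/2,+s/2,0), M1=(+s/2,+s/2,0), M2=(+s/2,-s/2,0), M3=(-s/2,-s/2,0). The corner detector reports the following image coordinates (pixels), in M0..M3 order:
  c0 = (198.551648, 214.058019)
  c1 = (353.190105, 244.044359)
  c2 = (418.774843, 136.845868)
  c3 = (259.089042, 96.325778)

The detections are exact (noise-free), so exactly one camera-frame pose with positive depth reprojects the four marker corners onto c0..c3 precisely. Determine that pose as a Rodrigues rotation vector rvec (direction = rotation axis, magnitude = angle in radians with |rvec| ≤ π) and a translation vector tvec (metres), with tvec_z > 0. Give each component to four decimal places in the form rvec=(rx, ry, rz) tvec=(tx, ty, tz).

Intrinsics K: fx=879.0, fy=611.3, cx=308.0, cy=257.6
Marker side s = 0.094 m; corners in marker frame (Z=0):
  M0 = (-0.0470, +0.0470, 0)
  M1 = (+0.0470, +0.0470, 0)
  M2 = (+0.0470, -0.0470, 0)
  M3 = (-0.0470, -0.0470, 0)
Detected image corners:
  c0 = (198.551648, 214.058019) px
  c1 = (353.190105, 244.044359) px
  c2 = (418.774843, 136.845868) px
  c3 = (259.089042, 96.325778) px
Planar DLT: solve 8×8 A·h = b for H (H[2,2]=1):
  H  [+1913.93980 -469.39761 +309.34292]
  H  [+509.81863 +1308.18198 +175.21364]
  H  [+0.78996 +0.65862 +1.00000]
B = K⁻¹H; ‖b₁‖=2.118359, ‖b₂‖=2.118359; λ = 2/(‖b₁‖+‖b₂‖) = 0.472064, sign → tz>0 ⇒ λ=+0.472064
r₁ = λ·B[:,0] = (+0.89721,+0.23655,+0.37291); r₂ = λ·B[:,1] = (-0.36103,+0.87920,+0.31091)
r₃ = r₁×r₂ = (-0.25431,-0.41358,+0.87423); SVD([r₁ r₂ r₃]) → R = UVᵀ:
  R  [+0.89721 -0.36103 -0.25431]
  R  [+0.23655 +0.87920 -0.41358]
  R  [+0.37291 +0.31091 +0.87423]
t = (+0.00072, -0.06362, +0.47206) m
tr R = 2.650633; θ = arccos((tr R − 1)/2) = 0.600034 rad = 34.379°
axis k = ((R−Rᵀ)₃₂, (R−Rᵀ)₁₃, (R−Rᵀ)₂₁) / (2 sinθ) = (+0.641521, -0.555388, +0.529145)
rvec = θ·k = (+0.384934, -0.333252, +0.317505)

rvec=(0.3849, -0.3333, 0.3175) tvec=(0.0007, -0.0636, 0.4721)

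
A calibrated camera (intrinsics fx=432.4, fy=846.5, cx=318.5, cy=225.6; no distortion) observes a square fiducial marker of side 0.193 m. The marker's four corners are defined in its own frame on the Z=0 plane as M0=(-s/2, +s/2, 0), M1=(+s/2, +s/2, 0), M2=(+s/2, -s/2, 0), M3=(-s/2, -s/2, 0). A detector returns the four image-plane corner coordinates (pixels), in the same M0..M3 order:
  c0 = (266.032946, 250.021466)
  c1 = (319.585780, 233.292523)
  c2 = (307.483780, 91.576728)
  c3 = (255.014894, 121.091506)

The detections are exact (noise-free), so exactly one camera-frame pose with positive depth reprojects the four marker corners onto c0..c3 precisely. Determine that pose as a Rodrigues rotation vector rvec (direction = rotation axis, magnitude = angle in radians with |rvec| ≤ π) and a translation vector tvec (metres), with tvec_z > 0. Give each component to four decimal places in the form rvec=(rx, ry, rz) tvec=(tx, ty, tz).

Intrinsics K: fx=432.4, fy=846.5, cx=318.5, cy=225.6
Marker side s = 0.193 m; corners in marker frame (Z=0):
  M0 = (-0.0965, +0.0965, 0)
  M1 = (+0.0965, +0.0965, 0)
  M2 = (+0.0965, -0.0965, 0)
  M3 = (-0.0965, -0.0965, 0)
Detected image corners:
  c0 = (266.032946, 250.021466) px
  c1 = (319.585780, 233.292523) px
  c2 = (307.483780, 91.576728) px
  c3 = (255.014894, 121.091506) px
Planar DLT: solve 8×8 A·h = b for H (H[2,2]=1):
  H  [+134.18983 +59.98806 +285.77796]
  H  [-204.95688 +699.72629 +174.54667]
  H  [-0.48942 +0.00078 +1.00000]
B = K⁻¹H; ‖b₁‖=0.837872, ‖b₂‖=0.837872; λ = 2/(‖b₁‖+‖b₂‖) = 1.193499, sign → tz>0 ⇒ λ=+1.193499
r₁ = λ·B[:,0] = (+0.80064,-0.13330,-0.58412); r₂ = λ·B[:,1] = (+0.16489,+0.98631,+0.00093)
r₃ = r₁×r₂ = (+0.57600,-0.09706,+0.81166); SVD([r₁ r₂ r₃]) → R = UVᵀ:
  R  [+0.80064 +0.16489 +0.57600]
  R  [-0.13330 +0.98631 -0.09706]
  R  [-0.58412 +0.00093 +0.81166]
t = (-0.09032, -0.07198, +1.19350) m
tr R = 2.598620; θ = arccos((tr R − 1)/2) = 0.644650 rad = 36.936°
axis k = ((R−Rᵀ)₃₂, (R−Rᵀ)₁₃, (R−Rᵀ)₂₁) / (2 sinθ) = (+0.081538, +0.965294, -0.248112)
rvec = θ·k = (+0.052563, +0.622277, -0.159945)

rvec=(0.0526, 0.6223, -0.1599) tvec=(-0.0903, -0.0720, 1.1935)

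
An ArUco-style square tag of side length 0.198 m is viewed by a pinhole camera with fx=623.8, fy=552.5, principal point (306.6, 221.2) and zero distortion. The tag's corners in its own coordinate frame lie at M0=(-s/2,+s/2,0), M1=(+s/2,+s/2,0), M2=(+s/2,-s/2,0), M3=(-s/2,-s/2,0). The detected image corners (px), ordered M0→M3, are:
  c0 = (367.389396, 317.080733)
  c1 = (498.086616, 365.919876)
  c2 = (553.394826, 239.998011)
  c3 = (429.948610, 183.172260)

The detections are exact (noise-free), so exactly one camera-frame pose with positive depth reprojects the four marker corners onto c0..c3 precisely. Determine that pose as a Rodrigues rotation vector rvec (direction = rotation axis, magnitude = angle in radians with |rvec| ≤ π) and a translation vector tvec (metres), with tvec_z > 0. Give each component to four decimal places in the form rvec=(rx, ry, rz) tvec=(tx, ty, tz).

Intrinsics K: fx=623.8, fy=552.5, cx=306.6, cy=221.2
Marker side s = 0.198 m; corners in marker frame (Z=0):
  M0 = (-0.0990, +0.0990, 0)
  M1 = (+0.0990, +0.0990, 0)
  M2 = (+0.0990, -0.0990, 0)
  M3 = (-0.0990, -0.0990, 0)
Detected image corners:
  c0 = (367.389396, 317.080733) px
  c1 = (498.086616, 365.919876) px
  c2 = (553.394826, 239.998011) px
  c3 = (429.948610, 183.172260) px
Planar DLT: solve 8×8 A·h = b for H (H[2,2]=1):
  H  [+807.86608 -353.06555 +464.82204]
  H  [+366.57782 +621.86976 +276.70356]
  H  [+0.35982 -0.12132 +1.00000]
B = K⁻¹H; ‖b₁‖=1.284405, ‖b₂‖=1.284405; λ = 2/(‖b₁‖+‖b₂‖) = 0.778571, sign → tz>0 ⇒ λ=+0.778571
r₁ = λ·B[:,0] = (+0.87061,+0.40441,+0.28014); r₂ = λ·B[:,1] = (-0.39424,+0.91414,-0.09445)
r₃ = r₁×r₂ = (-0.29429,-0.02821,+0.95530); SVD([r₁ r₂ r₃]) → R = UVᵀ:
  R  [+0.87061 -0.39424 -0.29429]
  R  [+0.40441 +0.91414 -0.02821]
  R  [+0.28014 -0.09445 +0.95530]
t = (+0.19748, +0.07821, +0.77857) m
tr R = 2.740054; θ = arccos((tr R − 1)/2) = 0.515539 rad = 29.538°
axis k = ((R−Rᵀ)₃₂, (R−Rᵀ)₁₃, (R−Rᵀ)₂₁) / (2 sinθ) = (-0.067181, -0.582585, +0.809989)
rvec = θ·k = (-0.034634, -0.300345, +0.417581)

rvec=(-0.0346, -0.3003, 0.4176) tvec=(0.1975, 0.0782, 0.7786)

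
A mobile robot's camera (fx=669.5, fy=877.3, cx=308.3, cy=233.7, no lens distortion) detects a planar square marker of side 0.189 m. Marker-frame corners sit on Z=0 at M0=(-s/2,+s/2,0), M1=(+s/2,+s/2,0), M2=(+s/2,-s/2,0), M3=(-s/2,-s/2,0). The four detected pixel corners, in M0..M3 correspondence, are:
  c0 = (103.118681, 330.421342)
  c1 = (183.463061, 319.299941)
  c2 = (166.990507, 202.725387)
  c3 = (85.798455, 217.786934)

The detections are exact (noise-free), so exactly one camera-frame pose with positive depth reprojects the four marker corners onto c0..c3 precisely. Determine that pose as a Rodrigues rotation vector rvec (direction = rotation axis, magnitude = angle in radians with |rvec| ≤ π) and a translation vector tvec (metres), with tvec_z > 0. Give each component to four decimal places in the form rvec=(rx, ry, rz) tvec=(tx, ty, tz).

rvec=(0.1476, 0.2353, -0.1400) tvec=(-0.3666, 0.0554, 1.4103)

Intrinsics K: fx=669.5, fy=877.3, cx=308.3, cy=233.7
Marker side s = 0.189 m; corners in marker frame (Z=0):
  M0 = (-0.0945, +0.0945, 0)
  M1 = (+0.0945, +0.0945, 0)
  M2 = (+0.0945, -0.0945, 0)
  M3 = (-0.0945, -0.0945, 0)
Detected image corners:
  c0 = (103.118681, 330.421342) px
  c1 = (183.463061, 319.299941) px
  c2 = (166.990507, 202.725387) px
  c3 = (85.798455, 217.786934) px
Planar DLT: solve 8×8 A·h = b for H (H[2,2]=1):
  H  [+404.20475 +101.75981 +134.26128]
  H  [-115.05420 +630.65878 +268.15940]
  H  [-0.17147 +0.09140 +1.00000]
B = K⁻¹H; ‖b₁‖=0.709073, ‖b₂‖=0.709073; λ = 2/(‖b₁‖+‖b₂‖) = 1.410291, sign → tz>0 ⇒ λ=+1.410291
r₁ = λ·B[:,0] = (+0.96281,-0.12054,-0.24182); r₂ = λ·B[:,1] = (+0.15500,+0.97947,+0.12890)
r₃ = r₁×r₂ = (+0.22132,-0.16159,+0.96172); SVD([r₁ r₂ r₃]) → R = UVᵀ:
  R  [+0.96281 +0.15500 +0.22132]
  R  [-0.12054 +0.97947 -0.16159]
  R  [-0.24182 +0.12890 +0.96172]
t = (-0.36661, +0.05539, +1.41029) m
tr R = 2.903997; θ = arccos((tr R − 1)/2) = 0.311096 rad = 17.824°
axis k = ((R−Rᵀ)₃₂, (R−Rᵀ)₁₃, (R−Rᵀ)₂₁) / (2 sinθ) = (+0.474494, +0.756500, -0.450071)
rvec = θ·k = (+0.147613, +0.235344, -0.140015)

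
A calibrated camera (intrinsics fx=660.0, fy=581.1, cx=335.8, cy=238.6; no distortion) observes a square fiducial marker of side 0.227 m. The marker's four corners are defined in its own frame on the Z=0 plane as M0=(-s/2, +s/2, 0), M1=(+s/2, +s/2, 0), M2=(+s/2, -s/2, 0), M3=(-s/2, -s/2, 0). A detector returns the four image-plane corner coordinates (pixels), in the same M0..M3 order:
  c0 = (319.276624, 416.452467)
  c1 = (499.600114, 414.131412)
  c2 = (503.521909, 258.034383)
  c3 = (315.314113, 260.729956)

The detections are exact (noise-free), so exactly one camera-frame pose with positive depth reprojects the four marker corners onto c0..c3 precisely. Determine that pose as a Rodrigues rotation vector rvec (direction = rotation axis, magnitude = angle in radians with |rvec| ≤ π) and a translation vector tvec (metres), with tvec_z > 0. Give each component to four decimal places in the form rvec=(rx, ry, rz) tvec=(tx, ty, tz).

rvec=(0.1541, 0.0049, -0.0169) tvec=(0.0907, 0.1406, 0.8139)

Intrinsics K: fx=660.0, fy=581.1, cx=335.8, cy=238.6
Marker side s = 0.227 m; corners in marker frame (Z=0):
  M0 = (-0.1135, +0.1135, 0)
  M1 = (+0.1135, +0.1135, 0)
  M2 = (+0.1135, -0.1135, 0)
  M3 = (-0.1135, -0.1135, 0)
Detected image corners:
  c0 = (319.276624, 416.452467) px
  c1 = (499.600114, 414.131412) px
  c2 = (503.521909, 258.034383) px
  c3 = (315.314113, 260.729956) px
Planar DLT: solve 8×8 A·h = b for H (H[2,2]=1):
  H  [+808.28036 +77.27890 +409.34946]
  H  [-13.57896 +750.41214 +339.00589]
  H  [-0.00755 +0.18849 +1.00000]
B = K⁻¹H; ‖b₁‖=1.228699, ‖b₂‖=1.228699; λ = 2/(‖b₁‖+‖b₂‖) = 0.813869, sign → tz>0 ⇒ λ=+0.813869
r₁ = λ·B[:,0] = (+0.99985,-0.01650,-0.00614); r₂ = λ·B[:,1] = (+0.01724,+0.98801,+0.15341)
r₃ = r₁×r₂ = (+0.00354,-0.15349,+0.98814); SVD([r₁ r₂ r₃]) → R = UVᵀ:
  R  [+0.99985 +0.01724 +0.00354]
  R  [-0.01650 +0.98801 -0.15349]
  R  [-0.00614 +0.15341 +0.98814]
t = (+0.09070, +0.14063, +0.81387) m
tr R = 2.976001; θ = arccos((tr R − 1)/2) = 0.155071 rad = 8.885°
axis k = ((R−Rᵀ)₃₂, (R−Rᵀ)₁₃, (R−Rᵀ)₂₁) / (2 sinθ) = (+0.993523, +0.031352, -0.109220)
rvec = θ·k = (+0.154066, +0.004862, -0.016937)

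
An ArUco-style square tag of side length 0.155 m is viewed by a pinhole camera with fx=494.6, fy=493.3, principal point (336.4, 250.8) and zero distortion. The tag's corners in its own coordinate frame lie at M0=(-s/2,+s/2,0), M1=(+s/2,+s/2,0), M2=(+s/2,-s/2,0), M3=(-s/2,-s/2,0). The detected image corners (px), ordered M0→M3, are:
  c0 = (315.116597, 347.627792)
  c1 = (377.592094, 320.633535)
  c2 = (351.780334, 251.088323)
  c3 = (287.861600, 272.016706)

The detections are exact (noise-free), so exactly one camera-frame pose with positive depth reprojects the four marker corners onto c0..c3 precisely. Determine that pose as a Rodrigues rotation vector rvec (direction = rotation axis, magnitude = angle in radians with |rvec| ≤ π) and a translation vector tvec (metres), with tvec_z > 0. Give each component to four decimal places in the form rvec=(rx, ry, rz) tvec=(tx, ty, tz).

Intrinsics K: fx=494.6, fy=493.3, cx=336.4, cy=250.8
Marker side s = 0.155 m; corners in marker frame (Z=0):
  M0 = (-0.0775, +0.0775, 0)
  M1 = (+0.0775, +0.0775, 0)
  M2 = (+0.0775, -0.0775, 0)
  M3 = (-0.0775, -0.0775, 0)
Detected image corners:
  c0 = (315.116597, 347.627792) px
  c1 = (377.592094, 320.633535) px
  c2 = (351.780334, 251.088323) px
  c3 = (287.861600, 272.016706) px
Planar DLT: solve 8×8 A·h = b for H (H[2,2]=1):
  H  [+579.71695 +147.87140 +334.28060]
  H  [-0.71237 +446.78482 +297.16696]
  H  [+0.51629 -0.06943 +1.00000]
B = K⁻¹H; ‖b₁‖=1.005066, ‖b₂‖=1.005066; λ = 2/(‖b₁‖+‖b₂‖) = 0.994960, sign → tz>0 ⇒ λ=+0.994960
r₁ = λ·B[:,0] = (+0.81680,-0.26260,+0.51368); r₂ = λ·B[:,1] = (+0.34445,+0.93626,-0.06908)
r₃ = r₁×r₂ = (-0.46280,+0.23336,+0.85519); SVD([r₁ r₂ r₃]) → R = UVᵀ:
  R  [+0.81680 +0.34445 -0.46280]
  R  [-0.26260 +0.93626 +0.23336]
  R  [+0.51368 -0.06908 +0.85519]
t = (-0.00426, +0.09352, +0.99496) m
tr R = 2.608260; θ = arccos((tr R − 1)/2) = 0.636586 rad = 36.474°
axis k = ((R−Rᵀ)₃₂, (R−Rᵀ)₁₃, (R−Rᵀ)₂₁) / (2 sinθ) = (-0.254383, -0.821331, -0.510593)
rvec = θ·k = (-0.161936, -0.522848, -0.325036)

rvec=(-0.1619, -0.5228, -0.3250) tvec=(-0.0043, 0.0935, 0.9950)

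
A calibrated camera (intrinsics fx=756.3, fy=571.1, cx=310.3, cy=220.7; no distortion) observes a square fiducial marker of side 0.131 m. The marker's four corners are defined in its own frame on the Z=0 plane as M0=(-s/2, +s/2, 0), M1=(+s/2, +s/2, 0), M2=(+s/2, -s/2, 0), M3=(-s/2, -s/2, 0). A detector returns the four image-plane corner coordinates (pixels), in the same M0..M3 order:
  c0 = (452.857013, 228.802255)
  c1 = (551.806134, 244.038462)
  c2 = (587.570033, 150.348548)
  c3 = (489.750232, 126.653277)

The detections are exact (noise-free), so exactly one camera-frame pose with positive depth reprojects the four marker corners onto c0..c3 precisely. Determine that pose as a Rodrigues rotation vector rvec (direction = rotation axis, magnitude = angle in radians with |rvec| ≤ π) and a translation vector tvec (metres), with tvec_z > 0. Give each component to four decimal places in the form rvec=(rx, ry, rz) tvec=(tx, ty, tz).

rvec=(0.1656, -0.4743, 0.2144) tvec=(0.2083, -0.0421, 0.7428)

Intrinsics K: fx=756.3, fy=571.1, cx=310.3, cy=220.7
Marker side s = 0.131 m; corners in marker frame (Z=0):
  M0 = (-0.0655, +0.0655, 0)
  M1 = (+0.0655, +0.0655, 0)
  M2 = (+0.0655, -0.0655, 0)
  M3 = (-0.0655, -0.0655, 0)
Detected image corners:
  c0 = (452.857013, 228.802255) px
  c1 = (551.806134, 244.038462) px
  c2 = (587.570033, 150.348548) px
  c3 = (489.750232, 126.653277) px
Planar DLT: solve 8×8 A·h = b for H (H[2,2]=1):
  H  [+1079.28252 -201.55299 +522.35487]
  H  [+266.49555 +773.36612 +188.32833]
  H  [+0.63058 +0.14522 +1.00000]
B = K⁻¹H; ‖b₁‖=1.346236, ‖b₂‖=1.346236; λ = 2/(‖b₁‖+‖b₂‖) = 0.742812, sign → tz>0 ⇒ λ=+0.742812
r₁ = λ·B[:,0] = (+0.86785,+0.16561,+0.46840); r₂ = λ·B[:,1] = (-0.24222,+0.96421,+0.10787)
r₃ = r₁×r₂ = (-0.43377,-0.20707,+0.87690); SVD([r₁ r₂ r₃]) → R = UVᵀ:
  R  [+0.86785 -0.24222 -0.43377]
  R  [+0.16561 +0.96421 -0.20707]
  R  [+0.46840 +0.10787 +0.87690]
t = (+0.20827, -0.04210, +0.74281) m
tr R = 2.708966; θ = arccos((tr R − 1)/2) = 0.546241 rad = 31.297°
axis k = ((R−Rᵀ)₃₂, (R−Rᵀ)₁₃, (R−Rᵀ)₂₁) / (2 sinθ) = (+0.303133, -0.868348, +0.392533)
rvec = θ·k = (+0.165584, -0.474327, +0.214418)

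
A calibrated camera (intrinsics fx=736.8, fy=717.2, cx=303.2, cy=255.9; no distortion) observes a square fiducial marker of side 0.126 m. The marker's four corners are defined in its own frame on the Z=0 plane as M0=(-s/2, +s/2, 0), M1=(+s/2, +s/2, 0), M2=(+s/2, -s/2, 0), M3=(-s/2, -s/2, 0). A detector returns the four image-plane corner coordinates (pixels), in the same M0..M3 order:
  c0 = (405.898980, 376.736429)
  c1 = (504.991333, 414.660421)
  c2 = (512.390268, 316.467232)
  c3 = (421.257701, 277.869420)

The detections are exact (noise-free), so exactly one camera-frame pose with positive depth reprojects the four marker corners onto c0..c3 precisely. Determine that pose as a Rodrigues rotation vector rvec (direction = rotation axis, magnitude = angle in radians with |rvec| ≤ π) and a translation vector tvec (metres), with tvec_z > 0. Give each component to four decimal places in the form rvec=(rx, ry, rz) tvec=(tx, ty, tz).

rvec=(-0.5014, -0.3489, 0.3194) tvec=(0.1773, 0.1018, 0.8212)

Intrinsics K: fx=736.8, fy=717.2, cx=303.2, cy=255.9
Marker side s = 0.126 m; corners in marker frame (Z=0):
  M0 = (-0.0630, +0.0630, 0)
  M1 = (+0.0630, +0.0630, 0)
  M2 = (+0.0630, -0.0630, 0)
  M3 = (-0.0630, -0.0630, 0)
Detected image corners:
  c0 = (405.898980, 376.736429) px
  c1 = (504.991333, 414.660421) px
  c2 = (512.390268, 316.467232) px
  c3 = (421.257701, 277.869420) px
Planar DLT: solve 8×8 A·h = b for H (H[2,2]=1):
  H  [+891.18174 -379.53779 +462.25366]
  H  [+407.11631 +564.20112 +344.84226]
  H  [+0.29833 -0.62850 +1.00000]
B = K⁻¹H; ‖b₁‖=1.217687, ‖b₂‖=1.217687; λ = 2/(‖b₁‖+‖b₂‖) = 0.821229, sign → tz>0 ⇒ λ=+0.821229
r₁ = λ·B[:,0] = (+0.89248,+0.37875,+0.24500); r₂ = λ·B[:,1] = (-0.21063,+0.83020,-0.51614)
r₃ = r₁×r₂ = (-0.39889,+0.40904,+0.82071); SVD([r₁ r₂ r₃]) → R = UVᵀ:
  R  [+0.89248 -0.21063 -0.39889]
  R  [+0.37875 +0.83020 +0.40904]
  R  [+0.24500 -0.51614 +0.82071]
t = (+0.17728, +0.10184, +0.82123) m
tr R = 2.543395; θ = arccos((tr R − 1)/2) = 0.689290 rad = 39.493°
axis k = ((R−Rᵀ)₃₂, (R−Rᵀ)₁₃, (R−Rᵀ)₂₁) / (2 sinθ) = (-0.727359, -0.506209, +0.463358)
rvec = θ·k = (-0.501362, -0.348925, +0.319388)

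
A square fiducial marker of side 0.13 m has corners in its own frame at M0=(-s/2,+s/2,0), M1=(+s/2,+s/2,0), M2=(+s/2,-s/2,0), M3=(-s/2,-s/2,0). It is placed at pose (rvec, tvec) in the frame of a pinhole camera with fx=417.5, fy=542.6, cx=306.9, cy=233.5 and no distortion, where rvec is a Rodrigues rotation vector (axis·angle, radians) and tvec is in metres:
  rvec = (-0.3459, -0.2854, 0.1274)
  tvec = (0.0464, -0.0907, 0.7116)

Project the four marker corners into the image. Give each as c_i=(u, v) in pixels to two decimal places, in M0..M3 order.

Intrinsics K: fx=417.5, fy=542.6, cx=306.9, cy=233.5
Marker side s = 0.13 m; corners in marker frame (Z=0):
  M0 = (-0.0650, +0.0650, 0)
  M1 = (+0.0650, +0.0650, 0)
  M2 = (+0.0650, -0.0650, 0)
  M3 = (-0.0650, -0.0650, 0)
rvec = (-0.3459, -0.2854, 0.1274), |rvec| = θ = 0.46619 rad = 26.711°
Rodrigues: sinθ=0.44948, 1−cosθ=0.10671; R = I + sinθ·[k]× + (1−cosθ)·[k]×²:
    [+0.95204 -0.07436 -0.29681]
    [+0.17131 +0.93328 +0.31565]
    [+0.25354 -0.35136 +0.90126]
t = (0.0464, -0.0907, 0.7116) m
M0: Pc = R·M0+t = (-0.02032, -0.04117, +0.67228); u = 417.5·(-0.02032)/0.67228 + 306.9 = 294.2834, v = 542.6·(-0.04117)/0.67228 + 233.5 = 200.2703
M1: Pc = R·M1+t = (+0.10345, -0.01890, +0.70524); u = 417.5·(+0.10345)/0.70524 + 306.9 = 368.1412, v = 542.6·(-0.01890)/0.70524 + 233.5 = 218.9574
M2: Pc = R·M2+t = (+0.11312, -0.14023, +0.75092); u = 417.5·(+0.11312)/0.75092 + 306.9 = 369.7909, v = 542.6·(-0.14023)/0.75092 + 233.5 = 132.1735
M3: Pc = R·M3+t = (-0.01065, -0.16250, +0.71796); u = 417.5·(-0.01065)/0.71796 + 306.9 = 300.7076, v = 542.6·(-0.16250)/0.71796 + 233.5 = 110.6912

c0=(294.28, 200.27) c1=(368.14, 218.96) c2=(369.79, 132.17) c3=(300.71, 110.69)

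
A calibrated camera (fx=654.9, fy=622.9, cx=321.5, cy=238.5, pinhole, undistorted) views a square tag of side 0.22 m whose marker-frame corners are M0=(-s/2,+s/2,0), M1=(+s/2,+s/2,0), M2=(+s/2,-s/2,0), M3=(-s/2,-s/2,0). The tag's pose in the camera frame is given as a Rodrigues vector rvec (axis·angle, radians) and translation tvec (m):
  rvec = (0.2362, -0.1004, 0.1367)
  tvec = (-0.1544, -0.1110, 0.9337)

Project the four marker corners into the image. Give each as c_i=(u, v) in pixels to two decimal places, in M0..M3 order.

c0=(128.37, 226.25) c1=(279.63, 243.93) c2=(300.29, 101.01) c3=(141.21, 78.31)

Intrinsics K: fx=654.9, fy=622.9, cx=321.5, cy=238.5
Marker side s = 0.22 m; corners in marker frame (Z=0):
  M0 = (-0.1100, +0.1100, 0)
  M1 = (+0.1100, +0.1100, 0)
  M2 = (+0.1100, -0.1100, 0)
  M3 = (-0.1100, -0.1100, 0)
rvec = (0.2362, -0.1004, 0.1367), |rvec| = θ = 0.29079 rad = 16.661°
Rodrigues: sinθ=0.28671, 1−cosθ=0.04198; R = I + sinθ·[k]× + (1−cosθ)·[k]×²:
    [+0.98572 -0.14656 -0.08296]
    [+0.12301 +0.96302 -0.23970]
    [+0.11502 +0.22607 +0.96730]
t = (-0.1544, -0.1110, 0.9337) m
M0: Pc = R·M0+t = (-0.27895, -0.01860, +0.94592); u = 654.9·(-0.27895)/0.94592 + 321.5 = 128.3703, v = 622.9·(-0.01860)/0.94592 + 238.5 = 226.2527
M1: Pc = R·M1+t = (-0.06209, +0.00846, +0.97122); u = 654.9·(-0.06209)/0.97122 + 321.5 = 279.6308, v = 622.9·(+0.00846)/0.97122 + 238.5 = 243.9281
M2: Pc = R·M2+t = (-0.02985, -0.20340, +0.92148); u = 654.9·(-0.02985)/0.92148 + 321.5 = 300.2856, v = 622.9·(-0.20340)/0.92148 + 238.5 = 101.0057
M3: Pc = R·M3+t = (-0.24671, -0.23046, +0.89618); u = 654.9·(-0.24671)/0.89618 + 321.5 = 141.2137, v = 622.9·(-0.23046)/0.89618 + 238.5 = 78.3138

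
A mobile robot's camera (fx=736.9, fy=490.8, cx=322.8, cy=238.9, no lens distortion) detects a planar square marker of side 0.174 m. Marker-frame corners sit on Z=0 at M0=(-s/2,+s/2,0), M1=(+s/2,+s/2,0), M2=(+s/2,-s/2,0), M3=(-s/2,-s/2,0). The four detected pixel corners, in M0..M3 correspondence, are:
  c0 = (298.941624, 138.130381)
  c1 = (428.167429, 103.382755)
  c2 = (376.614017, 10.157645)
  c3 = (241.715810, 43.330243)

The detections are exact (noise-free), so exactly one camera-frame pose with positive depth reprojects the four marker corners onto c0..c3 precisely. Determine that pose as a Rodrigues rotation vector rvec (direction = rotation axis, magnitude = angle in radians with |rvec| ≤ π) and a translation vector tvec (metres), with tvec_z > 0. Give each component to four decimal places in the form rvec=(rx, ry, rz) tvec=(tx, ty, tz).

rvec=(0.1288, -0.1730, -0.3997) tvec=(0.0178, -0.2946, 0.8782)

Intrinsics K: fx=736.9, fy=490.8, cx=322.8, cy=238.9
Marker side s = 0.174 m; corners in marker frame (Z=0):
  M0 = (-0.0870, +0.0870, 0)
  M1 = (+0.0870, +0.0870, 0)
  M2 = (+0.0870, -0.0870, 0)
  M3 = (-0.0870, -0.0870, 0)
Detected image corners:
  c0 = (298.941624, 138.130381) px
  c1 = (428.167429, 103.382755) px
  c2 = (376.614017, 10.157645) px
  c3 = (241.715810, 43.330243) px
Planar DLT: solve 8×8 A·h = b for H (H[2,2]=1):
  H  [+813.02225 +373.02293 +337.71386]
  H  [-183.33804 +553.54091 +74.24939]
  H  [+0.16144 +0.18037 +1.00000]
B = K⁻¹H; ‖b₁‖=1.138732, ‖b₂‖=1.138732; λ = 2/(‖b₁‖+‖b₂‖) = 0.878170, sign → tz>0 ⇒ λ=+0.878170
r₁ = λ·B[:,0] = (+0.90678,-0.39705,+0.14177); r₂ = λ·B[:,1] = (+0.37515,+0.91333,+0.15839)
r₃ = r₁×r₂ = (-0.19237,-0.09044,+0.97715); SVD([r₁ r₂ r₃]) → R = UVᵀ:
  R  [+0.90678 +0.37515 -0.19237]
  R  [-0.39705 +0.91333 -0.09044]
  R  [+0.14177 +0.15839 +0.97715]
t = (+0.01777, -0.29460, +0.87817) m
tr R = 2.797260; θ = arccos((tr R − 1)/2) = 0.454160 rad = 26.021°
axis k = ((R−Rᵀ)₃₂, (R−Rᵀ)₁₃, (R−Rᵀ)₂₁) / (2 sinθ) = (+0.283599, -0.380824, -0.880082)
rvec = θ·k = (+0.128799, -0.172955, -0.399698)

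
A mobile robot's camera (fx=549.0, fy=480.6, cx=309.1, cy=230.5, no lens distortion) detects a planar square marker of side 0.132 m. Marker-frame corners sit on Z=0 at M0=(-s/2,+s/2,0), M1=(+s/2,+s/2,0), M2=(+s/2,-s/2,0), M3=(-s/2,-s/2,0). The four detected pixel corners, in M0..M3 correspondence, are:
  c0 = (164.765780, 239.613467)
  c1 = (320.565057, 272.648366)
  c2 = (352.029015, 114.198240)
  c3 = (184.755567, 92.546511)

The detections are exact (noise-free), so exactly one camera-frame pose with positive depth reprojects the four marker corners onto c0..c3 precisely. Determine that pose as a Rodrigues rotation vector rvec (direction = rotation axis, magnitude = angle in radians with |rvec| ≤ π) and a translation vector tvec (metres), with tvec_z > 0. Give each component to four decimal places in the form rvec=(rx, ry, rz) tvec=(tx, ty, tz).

rvec=(0.1563, 0.2857, 0.1887) tvec=(-0.0430, -0.0421, 0.4115)

Intrinsics K: fx=549.0, fy=480.6, cx=309.1, cy=230.5
Marker side s = 0.132 m; corners in marker frame (Z=0):
  M0 = (-0.0660, +0.0660, 0)
  M1 = (+0.0660, +0.0660, 0)
  M2 = (+0.0660, -0.0660, 0)
  M3 = (-0.0660, -0.0660, 0)
Detected image corners:
  c0 = (164.765780, 239.613467) px
  c1 = (320.565057, 272.648366) px
  c2 = (352.029015, 114.198240) px
  c3 = (184.755567, 92.546511) px
Planar DLT: solve 8×8 A·h = b for H (H[2,2]=1):
  H  [+1058.32527 -81.70159 +251.73374]
  H  [+92.89063 +1233.76638 +181.36868]
  H  [-0.64253 +0.43579 +1.00000]
B = K⁻¹H; ‖b₁‖=2.430240, ‖b₂‖=2.430240; λ = 2/(‖b₁‖+‖b₂‖) = 0.411482, sign → tz>0 ⇒ λ=+0.411482
r₁ = λ·B[:,0] = (+0.94208,+0.20634,-0.26439); r₂ = λ·B[:,1] = (-0.16220,+0.97033,+0.17932)
r₃ = r₁×r₂ = (+0.29354,-0.12605,+0.94760); SVD([r₁ r₂ r₃]) → R = UVᵀ:
  R  [+0.94208 -0.16220 +0.29354]
  R  [+0.20634 +0.97033 -0.12605]
  R  [-0.26439 +0.17932 +0.94760]
t = (-0.04300, -0.04207, +0.41148) m
tr R = 2.860012; θ = arccos((tr R − 1)/2) = 0.376367 rad = 21.564°
axis k = ((R−Rᵀ)₃₂, (R−Rᵀ)₁₃, (R−Rᵀ)₂₁) / (2 sinθ) = (+0.415416, +0.759002, +0.501343)
rvec = θ·k = (+0.156349, +0.285663, +0.188689)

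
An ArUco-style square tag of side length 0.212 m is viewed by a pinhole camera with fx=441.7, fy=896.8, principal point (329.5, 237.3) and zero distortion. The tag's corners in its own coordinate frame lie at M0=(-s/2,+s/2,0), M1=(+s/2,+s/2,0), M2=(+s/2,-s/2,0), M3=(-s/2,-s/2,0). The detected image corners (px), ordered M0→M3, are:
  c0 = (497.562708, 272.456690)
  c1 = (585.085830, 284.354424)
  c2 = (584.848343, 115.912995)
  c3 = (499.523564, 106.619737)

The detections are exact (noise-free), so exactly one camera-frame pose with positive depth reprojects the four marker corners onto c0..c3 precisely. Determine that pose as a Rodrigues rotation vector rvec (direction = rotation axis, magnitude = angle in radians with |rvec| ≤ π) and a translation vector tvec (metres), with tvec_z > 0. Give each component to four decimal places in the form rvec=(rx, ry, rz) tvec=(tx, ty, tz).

Intrinsics K: fx=441.7, fy=896.8, cx=329.5, cy=237.3
Marker side s = 0.212 m; corners in marker frame (Z=0):
  M0 = (-0.1060, +0.1060, 0)
  M1 = (+0.1060, +0.1060, 0)
  M2 = (+0.1060, -0.1060, 0)
  M3 = (-0.1060, -0.1060, 0)
Detected image corners:
  c0 = (497.562708, 272.456690) px
  c1 = (585.085830, 284.354424) px
  c2 = (584.848343, 115.912995) px
  c3 = (499.523564, 106.619737) px
Planar DLT: solve 8×8 A·h = b for H (H[2,2]=1):
  H  [+371.91637 -69.45873 +541.45897]
  H  [+37.06921 +764.84429 +193.73029]
  H  [-0.06586 -0.12064 +1.00000]
B = K⁻¹H; ‖b₁‖=0.895498, ‖b₂‖=0.895498; λ = 2/(‖b₁‖+‖b₂‖) = 1.116697, sign → tz>0 ⇒ λ=+1.116697
r₁ = λ·B[:,0] = (+0.99513,+0.06562,-0.07354); r₂ = λ·B[:,1] = (-0.07511,+0.98803,-0.13472)
r₃ = r₁×r₂ = (+0.06382,+0.13959,+0.98815); SVD([r₁ r₂ r₃]) → R = UVᵀ:
  R  [+0.99513 -0.07511 +0.06382]
  R  [+0.06562 +0.98803 +0.13959]
  R  [-0.07354 -0.13472 +0.98815]
t = (+0.53587, -0.05425, +1.11670) m
tr R = 2.971315; θ = arccos((tr R − 1)/2) = 0.169568 rad = 9.716°
axis k = ((R−Rᵀ)₃₂, (R−Rᵀ)₁₃, (R−Rᵀ)₂₁) / (2 sinθ) = (-0.812728, +0.406979, +0.416943)
rvec = θ·k = (-0.137813, +0.069011, +0.070700)

rvec=(-0.1378, 0.0690, 0.0707) tvec=(0.5359, -0.0543, 1.1167)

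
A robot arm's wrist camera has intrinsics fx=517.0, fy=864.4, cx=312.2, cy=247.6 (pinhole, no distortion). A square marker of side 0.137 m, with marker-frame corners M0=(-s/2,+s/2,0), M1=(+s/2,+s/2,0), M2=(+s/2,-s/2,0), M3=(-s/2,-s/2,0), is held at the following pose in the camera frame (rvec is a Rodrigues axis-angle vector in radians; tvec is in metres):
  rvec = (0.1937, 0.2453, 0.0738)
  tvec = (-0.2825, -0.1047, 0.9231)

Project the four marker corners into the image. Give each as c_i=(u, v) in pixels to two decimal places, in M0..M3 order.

c0=(121.13, 207.46) c1=(188.90, 218.42) c2=(189.01, 87.80) c3=(119.24, 81.04)

Intrinsics K: fx=517.0, fy=864.4, cx=312.2, cy=247.6
Marker side s = 0.137 m; corners in marker frame (Z=0):
  M0 = (-0.0685, +0.0685, 0)
  M1 = (+0.0685, +0.0685, 0)
  M2 = (+0.0685, -0.0685, 0)
  M3 = (-0.0685, -0.0685, 0)
rvec = (0.1937, 0.2453, 0.0738), |rvec| = θ = 0.32115 rad = 18.401°
Rodrigues: sinθ=0.31566, 1−cosθ=0.05113; R = I + sinθ·[k]× + (1−cosθ)·[k]×²:
    [+0.96747 -0.04898 +0.24819]
    [+0.09609 +0.97870 -0.18141]
    [-0.23402 +0.19936 +0.95157]
t = (-0.2825, -0.1047, 0.9231) m
M0: Pc = R·M0+t = (-0.35213, -0.04424, +0.95279); u = 517.0·(-0.35213)/0.95279 + 312.2 = 121.1291, v = 864.4·(-0.04424)/0.95279 + 247.6 = 207.4628
M1: Pc = R·M1+t = (-0.21958, -0.03108, +0.92073); u = 517.0·(-0.21958)/0.92073 + 312.2 = 188.9009, v = 864.4·(-0.03108)/0.92073 + 247.6 = 218.4244
M2: Pc = R·M2+t = (-0.21287, -0.16516, +0.89341); u = 517.0·(-0.21287)/0.89341 + 312.2 = 189.0149, v = 864.4·(-0.16516)/0.89341 + 247.6 = 87.8048
M3: Pc = R·M3+t = (-0.34542, -0.17832, +0.92547); u = 517.0·(-0.34542)/0.92547 + 312.2 = 119.2391, v = 864.4·(-0.17832)/0.92547 + 247.6 = 81.0446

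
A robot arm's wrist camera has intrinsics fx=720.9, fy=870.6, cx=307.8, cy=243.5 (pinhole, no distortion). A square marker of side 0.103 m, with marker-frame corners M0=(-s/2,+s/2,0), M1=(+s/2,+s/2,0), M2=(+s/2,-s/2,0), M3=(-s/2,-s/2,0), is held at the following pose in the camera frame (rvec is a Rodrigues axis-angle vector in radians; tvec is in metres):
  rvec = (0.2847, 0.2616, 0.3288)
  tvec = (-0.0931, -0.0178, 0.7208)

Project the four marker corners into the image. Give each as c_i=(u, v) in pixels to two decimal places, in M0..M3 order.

c0=(158.82, 256.12) c1=(247.87, 299.86) c2=(274.86, 185.25) c3=(180.97, 142.91)

Intrinsics K: fx=720.9, fy=870.6, cx=307.8, cy=243.5
Marker side s = 0.103 m; corners in marker frame (Z=0):
  M0 = (-0.0515, +0.0515, 0)
  M1 = (+0.0515, +0.0515, 0)
  M2 = (+0.0515, -0.0515, 0)
  M3 = (-0.0515, -0.0515, 0)
rvec = (0.2847, 0.2616, 0.3288), |rvec| = θ = 0.50754 rad = 29.080°
Rodrigues: sinθ=0.48603, 1−cosθ=0.12606; R = I + sinθ·[k]× + (1−cosθ)·[k]×²:
    [+0.91361 -0.27842 +0.29632]
    [+0.35131 +0.90743 -0.23054]
    [-0.20470 +0.31473 +0.92685]
t = (-0.0931, -0.0178, 0.7208) m
M0: Pc = R·M0+t = (-0.15449, +0.01084, +0.74755); u = 720.9·(-0.15449)/0.74755 + 307.8 = 158.8184, v = 870.6·(+0.01084)/0.74755 + 243.5 = 256.1246
M1: Pc = R·M1+t = (-0.06039, +0.04703, +0.72647); u = 720.9·(-0.06039)/0.72647 + 307.8 = 247.8749, v = 870.6·(+0.04703)/0.72647 + 243.5 = 299.8552
M2: Pc = R·M2+t = (-0.03171, -0.04644, +0.69405); u = 720.9·(-0.03171)/0.69405 + 307.8 = 274.8625, v = 870.6·(-0.04644)/0.69405 + 243.5 = 185.2464
M3: Pc = R·M3+t = (-0.12581, -0.08263, +0.71513); u = 720.9·(-0.12581)/0.71513 + 307.8 = 180.9734, v = 870.6·(-0.08263)/0.71513 + 243.5 = 142.9125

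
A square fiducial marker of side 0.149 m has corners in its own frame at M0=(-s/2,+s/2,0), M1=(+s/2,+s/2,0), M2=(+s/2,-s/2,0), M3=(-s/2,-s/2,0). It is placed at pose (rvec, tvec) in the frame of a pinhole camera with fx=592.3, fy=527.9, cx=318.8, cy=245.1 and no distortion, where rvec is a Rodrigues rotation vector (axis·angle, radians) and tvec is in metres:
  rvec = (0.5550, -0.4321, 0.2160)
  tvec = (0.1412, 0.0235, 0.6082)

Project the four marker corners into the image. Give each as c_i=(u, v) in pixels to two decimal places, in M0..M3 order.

Intrinsics K: fx=592.3, fy=527.9, cx=318.8, cy=245.1
Marker side s = 0.149 m; corners in marker frame (Z=0):
  M0 = (-0.0745, +0.0745, 0)
  M1 = (+0.0745, +0.0745, 0)
  M2 = (+0.0745, -0.0745, 0)
  M3 = (-0.0745, -0.0745, 0)
rvec = (0.5550, -0.4321, 0.2160), |rvec| = θ = 0.73579 rad = 42.158°
Rodrigues: sinθ=0.67118, 1−cosθ=0.25870; R = I + sinθ·[k]× + (1−cosθ)·[k]×²:
    [+0.88849 -0.31163 -0.33687]
    [+0.08244 +0.83052 -0.55086]
    [+0.45144 +0.46166 +0.76359]
t = (0.1412, 0.0235, 0.6082) m
M0: Pc = R·M0+t = (+0.05179, +0.07923, +0.60896); u = 592.3·(+0.05179)/0.60896 + 318.8 = 369.1746, v = 527.9·(+0.07923)/0.60896 + 245.1 = 313.7851
M1: Pc = R·M1+t = (+0.18418, +0.09152, +0.67623); u = 592.3·(+0.18418)/0.67623 + 318.8 = 480.1182, v = 527.9·(+0.09152)/0.67623 + 245.1 = 316.5418
M2: Pc = R·M2+t = (+0.23061, -0.03223, +0.60744); u = 592.3·(+0.23061)/0.60744 + 318.8 = 543.6612, v = 527.9·(-0.03223)/0.60744 + 245.1 = 217.0884
M3: Pc = R·M3+t = (+0.09822, -0.04452, +0.54017); u = 592.3·(+0.09822)/0.54017 + 318.8 = 426.5022, v = 527.9·(-0.04452)/0.54017 + 245.1 = 201.5965

c0=(369.17, 313.79) c1=(480.12, 316.54) c2=(543.66, 217.09) c3=(426.50, 201.60)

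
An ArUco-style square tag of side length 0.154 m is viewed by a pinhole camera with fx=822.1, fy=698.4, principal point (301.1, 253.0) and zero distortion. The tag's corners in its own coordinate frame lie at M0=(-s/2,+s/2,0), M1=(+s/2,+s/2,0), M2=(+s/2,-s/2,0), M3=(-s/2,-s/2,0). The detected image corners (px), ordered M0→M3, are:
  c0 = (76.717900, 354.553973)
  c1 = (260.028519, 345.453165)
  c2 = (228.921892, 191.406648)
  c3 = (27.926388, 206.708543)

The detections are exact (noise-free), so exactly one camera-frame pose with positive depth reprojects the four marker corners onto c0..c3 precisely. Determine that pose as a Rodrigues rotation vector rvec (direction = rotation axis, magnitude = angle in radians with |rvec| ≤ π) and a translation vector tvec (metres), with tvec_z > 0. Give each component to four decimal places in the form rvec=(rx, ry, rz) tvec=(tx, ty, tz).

Intrinsics K: fx=822.1, fy=698.4, cx=301.1, cy=253.0
Marker side s = 0.154 m; corners in marker frame (Z=0):
  M0 = (-0.0770, +0.0770, 0)
  M1 = (+0.0770, +0.0770, 0)
  M2 = (+0.0770, -0.0770, 0)
  M3 = (-0.0770, -0.0770, 0)
Detected image corners:
  c0 = (76.717900, 354.553973) px
  c1 = (260.028519, 345.453165) px
  c2 = (228.921892, 191.406648) px
  c3 = (27.926388, 206.708543) px
Planar DLT: solve 8×8 A·h = b for H (H[2,2]=1):
  H  [+1213.02480 +355.67576 +147.79716]
  H  [-137.21515 +1156.16635 +278.36418]
  H  [-0.21484 +0.64230 +1.00000]
B = K⁻¹H; ‖b₁‖=1.573466, ‖b₂‖=1.573466; λ = 2/(‖b₁‖+‖b₂‖) = 0.635539, sign → tz>0 ⇒ λ=+0.635539
r₁ = λ·B[:,0] = (+0.98776,-0.07540,-0.13654); r₂ = λ·B[:,1] = (+0.12545,+0.90423,+0.40821)
r₃ = r₁×r₂ = (+0.09269,-0.42034,+0.90262); SVD([r₁ r₂ r₃]) → R = UVᵀ:
  R  [+0.98776 +0.12545 +0.09269]
  R  [-0.07540 +0.90423 -0.42034]
  R  [-0.13654 +0.40821 +0.90262]
t = (-0.11851, +0.02308, +0.63554) m
tr R = 2.794609; θ = arccos((tr R − 1)/2) = 0.457171 rad = 26.194°
axis k = ((R−Rᵀ)₃₂, (R−Rᵀ)₁₃, (R−Rᵀ)₂₁) / (2 sinθ) = (+0.938519, +0.259653, -0.227514)
rvec = θ·k = (+0.429064, +0.118706, -0.104013)

rvec=(0.4291, 0.1187, -0.1040) tvec=(-0.1185, 0.0231, 0.6355)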